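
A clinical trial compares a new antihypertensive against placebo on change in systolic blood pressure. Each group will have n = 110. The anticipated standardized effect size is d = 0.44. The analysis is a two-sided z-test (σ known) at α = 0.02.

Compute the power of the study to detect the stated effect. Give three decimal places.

Power ≈ 0.826

Noncentrality parameter: δ = d·√(n/2) = 0.44 × √(110/2) = 3.2631
Critical value for a two-sided test at α = 0.02: z_{α/2} = 2.326.
Power = Φ(δ − 2.326) + Φ(−δ − 2.326) = Φ(0.937) + Φ(-5.589) = 0.8256 + 0.0000 = 0.8256.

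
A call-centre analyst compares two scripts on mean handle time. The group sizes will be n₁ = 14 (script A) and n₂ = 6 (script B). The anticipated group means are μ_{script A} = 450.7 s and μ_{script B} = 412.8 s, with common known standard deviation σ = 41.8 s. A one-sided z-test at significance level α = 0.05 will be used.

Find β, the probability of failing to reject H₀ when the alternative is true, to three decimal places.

β ≈ 0.416

Standardized effect: d = |μ_{script A} − μ_{script B}| / σ = |450.7 − 412.8| / 41.8 = 0.9067
Noncentrality parameter: δ = d / √(1/n₁ + 1/n₂) = 0.9067 / √(1/14 + 1/6) = 1.8582
One-sided α = 0.05 → critical value z_{0.05} = 1.645.
Power = P(Z > 1.645 − δ) = Φ(0.213) = 0.5845.
Type II error: β = 1 − power = 1 − 0.5845 = 0.4155.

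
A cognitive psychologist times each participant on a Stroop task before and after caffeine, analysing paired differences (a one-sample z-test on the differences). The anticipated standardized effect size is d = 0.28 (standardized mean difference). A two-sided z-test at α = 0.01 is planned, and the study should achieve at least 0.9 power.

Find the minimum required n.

For power 0.9 need Φ(δ − z_{0.005}) = 0.9, so δ = z_{0.005} + z_{0.10} = 2.576 + 1.282 = 3.857.
(The Φ(−δ − z_{α/2}) term is vanishingly small for δ > 0 and is dropped in the standard sample-size formula.)
δ = d·√n ⇒ n = (δ/d)² = (3.857 / 0.28)² = 189.79.
Rounding up, n = 190.

n = 190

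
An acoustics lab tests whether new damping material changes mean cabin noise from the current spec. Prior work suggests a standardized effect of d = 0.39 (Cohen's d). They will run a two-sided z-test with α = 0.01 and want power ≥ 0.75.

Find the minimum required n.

n = 70

For power 0.75 need Φ(δ − z_{0.005}) = 0.75, so δ = z_{0.005} + z_{0.25} = 2.576 + 0.674 = 3.250.
(The Φ(−δ − z_{α/2}) term is vanishingly small for δ > 0 and is dropped in the standard sample-size formula.)
δ = d·√n ⇒ n = (δ/d)² = (3.250 / 0.39)² = 69.46.
Round up to the next whole unit.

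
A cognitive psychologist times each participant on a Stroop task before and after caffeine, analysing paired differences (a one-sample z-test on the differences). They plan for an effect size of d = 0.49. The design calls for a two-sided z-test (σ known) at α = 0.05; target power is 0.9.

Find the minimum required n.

Set Φ(δ − 1.960) = 0.9; then δ − 1.960 = Φ⁻¹(0.9) = 1.282, giving δ = 3.242.
(The Φ(−δ − z_{α/2}) term is vanishingly small for δ > 0 and is dropped in the standard sample-size formula.)
δ = d·√n ⇒ n = (δ/d)² = (3.242 / 0.49)² = 43.76.
Rounding up, n = 44.

n = 44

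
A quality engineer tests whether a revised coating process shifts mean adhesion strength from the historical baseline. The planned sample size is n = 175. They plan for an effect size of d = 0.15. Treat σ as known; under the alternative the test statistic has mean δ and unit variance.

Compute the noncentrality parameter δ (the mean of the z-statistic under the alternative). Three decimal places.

δ = d·√n = 0.15 × √175 = 1.9843

δ ≈ 1.984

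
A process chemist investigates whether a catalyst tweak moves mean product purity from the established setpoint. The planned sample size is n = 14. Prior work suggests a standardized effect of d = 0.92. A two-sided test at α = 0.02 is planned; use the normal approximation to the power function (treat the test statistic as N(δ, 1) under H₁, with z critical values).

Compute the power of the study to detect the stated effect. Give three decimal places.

Power ≈ 0.868

Noncentrality parameter: δ = d·√n = 0.92 × √14 = 3.4423
Critical value for a two-sided test at α = 0.02: z_{α/2} = 2.326.
Power = Φ(δ − 2.326) + Φ(−δ − 2.326) = Φ(1.116) + Φ(-5.769) = 0.8678 + 0.0000 = 0.8678.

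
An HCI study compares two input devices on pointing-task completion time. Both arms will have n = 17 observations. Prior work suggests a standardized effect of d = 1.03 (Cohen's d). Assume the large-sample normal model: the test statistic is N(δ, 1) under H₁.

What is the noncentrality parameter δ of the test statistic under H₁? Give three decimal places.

The noncentrality parameter scales effect size by the design's sample-size factor: δ = d·√(n/2) = 1.03 × √(17/2) = 3.0029

δ ≈ 3.003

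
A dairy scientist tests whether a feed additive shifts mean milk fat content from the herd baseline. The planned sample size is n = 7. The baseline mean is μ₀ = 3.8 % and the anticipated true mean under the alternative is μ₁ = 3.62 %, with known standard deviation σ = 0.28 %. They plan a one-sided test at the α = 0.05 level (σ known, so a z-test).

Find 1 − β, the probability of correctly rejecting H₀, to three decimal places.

Standardized effect: d = |μ₁ − μ₀| / σ = |3.62 − 3.8| / 0.28 = 0.6429
Noncentrality parameter: δ = d·√n = 0.6429 × √7 = 1.7008
Critical value for a one-sided test at α = 0.05: z_α = 1.645.
Power = P(Z > 1.645 − δ) = Φ(0.056) = 0.5223.

Power ≈ 0.522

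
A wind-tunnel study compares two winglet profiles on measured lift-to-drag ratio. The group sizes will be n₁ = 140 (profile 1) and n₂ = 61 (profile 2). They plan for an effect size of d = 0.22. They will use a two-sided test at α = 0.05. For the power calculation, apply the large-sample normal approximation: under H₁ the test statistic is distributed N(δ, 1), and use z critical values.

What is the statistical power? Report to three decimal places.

Noncentrality parameter: λ = d / √(1/n₁ + 1/n₂) = 0.22 / √(1/140 + 1/61) = 1.4340
Two-sided α = 0.05 → critical value z_{0.025} = 1.960.
Power = Φ(λ − 1.960) + Φ(−λ − 1.960) = Φ(-0.526) + Φ(-3.394) = 0.2995 + 0.0003 = 0.2998.

Power ≈ 0.300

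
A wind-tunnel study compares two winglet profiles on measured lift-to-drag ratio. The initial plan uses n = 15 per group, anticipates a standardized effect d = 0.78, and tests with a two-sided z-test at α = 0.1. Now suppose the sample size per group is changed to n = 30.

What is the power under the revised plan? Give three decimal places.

With n = 30 per group: δ = d·√(n/2) = 0.78 × √(30/2) = 3.0209. Critical value z_{0.05} = 1.645.
Revised power = Φ(δ − 1.645) + Φ(−δ − 1.645) = Φ(1.376) + Φ(-4.666) = 0.9156 + 0.0000 = 0.9156.

Power ≈ 0.916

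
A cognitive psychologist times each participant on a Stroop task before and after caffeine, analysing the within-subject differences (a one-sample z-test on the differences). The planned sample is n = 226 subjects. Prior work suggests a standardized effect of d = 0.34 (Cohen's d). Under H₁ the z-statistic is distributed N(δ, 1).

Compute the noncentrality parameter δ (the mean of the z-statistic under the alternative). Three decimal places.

δ ≈ 5.111

δ = d·√n = 0.34 × √226 = 5.1113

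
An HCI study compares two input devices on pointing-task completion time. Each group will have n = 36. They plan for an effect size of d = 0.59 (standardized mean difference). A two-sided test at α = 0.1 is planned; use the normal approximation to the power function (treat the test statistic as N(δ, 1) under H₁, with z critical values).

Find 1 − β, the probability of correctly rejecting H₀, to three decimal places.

Power ≈ 0.805

Noncentrality parameter: δ = d·√(n/2) = 0.59 × √(36/2) = 2.5032
Two-sided α = 0.1 → critical value z_{0.05} = 1.645.
Power = Φ(δ − 1.645) + Φ(−δ − 1.645) = Φ(0.858) + Φ(-4.148) = 0.8046 + 0.0000 = 0.8047.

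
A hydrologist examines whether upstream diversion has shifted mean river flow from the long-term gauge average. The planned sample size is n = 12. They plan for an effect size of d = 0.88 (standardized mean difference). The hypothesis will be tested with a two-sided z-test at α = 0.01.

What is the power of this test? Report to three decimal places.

Noncentrality parameter: λ = d·√n = 0.88 × √12 = 3.0484
Two-sided α = 0.01 → critical value z_{0.005} = 2.576.
Power = Φ(λ − 2.576) + Φ(−λ − 2.576) = Φ(0.473) + Φ(-5.624) = 0.6817 + 0.0000 = 0.6817.

Power ≈ 0.682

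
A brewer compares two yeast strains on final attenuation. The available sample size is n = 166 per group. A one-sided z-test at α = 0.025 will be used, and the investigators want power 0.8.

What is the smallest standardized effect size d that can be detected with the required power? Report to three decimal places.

Required noncentrality: δ = z_{0.025} + z_{0.20} = 1.960 + 0.842 = 2.802.
δ = d·√(n/2) ⇒ d = δ/√(n/2) = 2.802/√(166/2) = 0.3075.

d ≈ 0.308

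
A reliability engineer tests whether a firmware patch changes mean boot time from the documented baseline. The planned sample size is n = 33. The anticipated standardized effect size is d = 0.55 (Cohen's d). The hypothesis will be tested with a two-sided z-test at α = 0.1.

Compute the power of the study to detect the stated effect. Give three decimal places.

Power ≈ 0.935

Noncentrality parameter: δ = d·√n = 0.55 × √33 = 3.1595
Two-sided α = 0.1 → critical value z_{0.05} = 1.645.
Power = Φ(δ − 1.645) + Φ(−δ − 1.645) = Φ(1.515) + Φ(-4.804) = 0.9351 + 0.0000 = 0.9351.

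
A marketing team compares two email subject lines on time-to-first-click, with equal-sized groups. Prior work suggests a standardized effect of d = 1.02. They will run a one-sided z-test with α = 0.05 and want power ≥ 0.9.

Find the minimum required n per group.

n = 17 per group

Set Φ(δ − 1.645) = 0.9; then δ − 1.645 = Φ⁻¹(0.9) = 1.282, giving δ = 2.926.
δ = d·√(n/2) ⇒ n = 2(δ/d)² = 2 × (2.926 / 1.02)² = 16.46.
Rounding up, n = 17 per group.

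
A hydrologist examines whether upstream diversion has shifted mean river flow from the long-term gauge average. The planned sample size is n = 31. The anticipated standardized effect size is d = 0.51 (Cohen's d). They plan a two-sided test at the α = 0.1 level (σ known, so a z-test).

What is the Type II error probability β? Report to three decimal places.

Noncentrality parameter: δ = d·√n = 0.51 × √31 = 2.8396
Critical value for a two-sided test at α = 0.1: z_{α/2} = 1.645.
Power = Φ(δ − 1.645) + Φ(−δ − 1.645) = Φ(1.195) + Φ(-4.484) = 0.8839 + 0.0000 = 0.8839.
Type II error: β = 1 − power = 1 − 0.8839 = 0.1161.

β ≈ 0.116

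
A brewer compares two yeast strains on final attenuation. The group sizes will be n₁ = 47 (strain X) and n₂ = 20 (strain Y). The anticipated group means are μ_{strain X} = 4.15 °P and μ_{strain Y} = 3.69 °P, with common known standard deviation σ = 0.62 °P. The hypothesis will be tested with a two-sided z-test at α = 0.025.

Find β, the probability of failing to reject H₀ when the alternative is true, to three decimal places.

β ≈ 0.295

Standardized effect: d = |μ_{strain X} − μ_{strain Y}| / σ = |4.15 − 3.69| / 0.62 = 0.7419
Noncentrality parameter: δ = d / √(1/n₁ + 1/n₂) = 0.7419 / √(1/47 + 1/20) = 2.7790
Two-sided α = 0.025 → critical value z_{0.0125} = 2.241.
Power = Φ(δ − 2.241) + Φ(−δ − 2.241) = Φ(0.538) + Φ(-5.020) = 0.7046 + 0.0000 = 0.7046.
Type II error: β = 1 − power = 1 − 0.7046 = 0.2954.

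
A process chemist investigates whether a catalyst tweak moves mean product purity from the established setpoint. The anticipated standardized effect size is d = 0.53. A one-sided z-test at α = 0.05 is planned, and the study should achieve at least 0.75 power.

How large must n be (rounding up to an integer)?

n = 20

For power 0.75 need Φ(δ − z_{0.05}) = 0.75, so δ = z_{0.05} + z_{0.25} = 1.645 + 0.674 = 2.319.
δ = d·√n ⇒ n = (δ/d)² = (2.319 / 0.53)² = 19.15.
Round up to the next whole unit.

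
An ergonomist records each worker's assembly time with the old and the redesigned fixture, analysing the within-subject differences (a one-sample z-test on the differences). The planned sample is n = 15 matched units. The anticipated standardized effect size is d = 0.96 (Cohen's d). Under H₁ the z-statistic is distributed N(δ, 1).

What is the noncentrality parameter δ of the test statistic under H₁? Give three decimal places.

δ = d·√n = 0.96 × √15 = 3.7181

δ ≈ 3.718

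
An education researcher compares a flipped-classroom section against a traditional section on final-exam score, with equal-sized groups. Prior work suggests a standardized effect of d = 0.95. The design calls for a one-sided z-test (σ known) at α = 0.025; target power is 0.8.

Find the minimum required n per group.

n = 18 per group

Set Φ(δ − 1.960) = 0.8; then δ − 1.960 = Φ⁻¹(0.8) = 0.842, giving δ = 2.802.
δ = d·√(n/2) ⇒ n = 2(δ/d)² = 2 × (2.802 / 0.95)² = 17.39.
Rounding up, n = 18 per group.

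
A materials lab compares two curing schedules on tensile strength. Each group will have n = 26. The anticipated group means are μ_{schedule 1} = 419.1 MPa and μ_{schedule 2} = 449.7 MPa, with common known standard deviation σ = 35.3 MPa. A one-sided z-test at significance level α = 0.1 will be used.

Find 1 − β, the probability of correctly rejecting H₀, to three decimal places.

Power ≈ 0.967

Standardized effect: d = |μ_{schedule 1} − μ_{schedule 2}| / σ = |419.1 − 449.7| / 35.3 = 0.8669
Noncentrality parameter: δ = d·√(n/2) = 0.8669 × √(26/2) = 3.1255
One-sided α = 0.1 → critical value z_{0.1} = 1.282.
Power = Φ(δ − 1.282) = Φ(1.844) = 0.9674.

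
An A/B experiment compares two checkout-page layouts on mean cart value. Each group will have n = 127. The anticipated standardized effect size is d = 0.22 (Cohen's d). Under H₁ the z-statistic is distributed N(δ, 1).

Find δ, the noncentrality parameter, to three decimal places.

δ ≈ 1.753

The noncentrality parameter scales effect size by the design's sample-size factor: δ = d·√(n/2) = 0.22 × √(127/2) = 1.7531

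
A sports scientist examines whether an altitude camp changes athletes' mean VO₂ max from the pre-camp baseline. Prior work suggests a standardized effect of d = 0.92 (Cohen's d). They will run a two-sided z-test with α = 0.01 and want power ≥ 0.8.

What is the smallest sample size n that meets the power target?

n = 14

Set Φ(δ − 2.576) = 0.8; then δ − 2.576 = Φ⁻¹(0.8) = 0.842, giving δ = 3.417.
(For δ > 0 the lower-tail rejection region contributes negligibly to power, so the one-term inversion is standard.)
δ = d·√n ⇒ n = (δ/d)² = (3.417 / 0.92)² = 13.80.
Round up to the next whole unit.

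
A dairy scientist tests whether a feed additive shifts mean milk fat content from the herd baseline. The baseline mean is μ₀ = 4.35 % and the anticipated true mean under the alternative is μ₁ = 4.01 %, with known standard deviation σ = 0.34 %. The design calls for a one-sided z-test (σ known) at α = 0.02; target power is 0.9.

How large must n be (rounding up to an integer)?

Standardized effect: d = |μ₁ − μ₀| / σ = |4.01 − 4.35| / 0.34 = 1.0000
Set Φ(δ − 2.054) = 0.9; then δ − 2.054 = Φ⁻¹(0.9) = 1.282, giving δ = 3.335.
δ = d·√n ⇒ n = (δ/d)² = (3.335 / 1.0000)² = 11.12.
Rounding up, n = 12.

n = 12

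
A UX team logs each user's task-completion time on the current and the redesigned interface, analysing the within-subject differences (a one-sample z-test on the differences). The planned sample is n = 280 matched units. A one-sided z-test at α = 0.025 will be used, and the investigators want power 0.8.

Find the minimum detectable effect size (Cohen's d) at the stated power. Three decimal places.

d ≈ 0.167

Need Φ(δ − 1.960) = 0.8, so δ = 1.960 + 0.842 = 2.802.
δ = d·√n ⇒ d = δ/√n = 2.802/√280 = 0.1674.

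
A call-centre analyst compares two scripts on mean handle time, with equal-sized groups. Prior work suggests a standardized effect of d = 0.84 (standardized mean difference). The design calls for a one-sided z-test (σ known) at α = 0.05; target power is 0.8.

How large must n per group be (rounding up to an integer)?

Set Φ(δ − 1.645) = 0.8; then δ − 1.645 = Φ⁻¹(0.8) = 0.842, giving δ = 2.486.
δ = d·√(n/2) ⇒ n = 2(δ/d)² = 2 × (2.486 / 0.84)² = 17.52.
Rounding up, n = 18 per group.

n = 18 per group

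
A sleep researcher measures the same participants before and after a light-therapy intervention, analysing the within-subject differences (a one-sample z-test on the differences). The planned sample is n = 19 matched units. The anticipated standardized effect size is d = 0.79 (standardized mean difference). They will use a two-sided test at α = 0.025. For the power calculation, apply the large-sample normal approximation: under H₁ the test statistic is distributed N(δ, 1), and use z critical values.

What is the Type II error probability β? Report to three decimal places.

Noncentrality parameter: δ = d·√n = 0.79 × √19 = 3.4435
Critical value for a two-sided test at α = 0.025: z_{α/2} = 2.241.
Power = Φ(δ − 2.241) + Φ(−δ − 2.241) = Φ(1.202) + Φ(-5.685) = 0.8853 + 0.0000 = 0.8853.
Type II error: β = 1 − power = 1 − 0.8853 = 0.1147.

β ≈ 0.115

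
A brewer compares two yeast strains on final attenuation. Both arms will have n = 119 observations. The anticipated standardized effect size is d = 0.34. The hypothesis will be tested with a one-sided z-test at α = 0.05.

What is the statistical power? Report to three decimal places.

Power ≈ 0.836

Noncentrality parameter: δ = d·√(n/2) = 0.34 × √(119/2) = 2.6226
One-sided α = 0.05 → critical value z_{0.05} = 1.645.
Power = P(Z > 1.645 − δ) = Φ(0.978) = 0.8359.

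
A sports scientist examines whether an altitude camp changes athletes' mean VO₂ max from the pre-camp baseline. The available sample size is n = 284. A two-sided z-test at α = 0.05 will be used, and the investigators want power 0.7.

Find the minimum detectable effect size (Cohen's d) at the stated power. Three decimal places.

d ≈ 0.147

Required noncentrality: δ = z_{0.025} + z_{0.30} = 1.960 + 0.524 = 2.484.
(Lower-tail contribution to power is negligible for δ > 0.)
δ = d·√n ⇒ d = δ/√n = 2.484/√284 = 0.1474.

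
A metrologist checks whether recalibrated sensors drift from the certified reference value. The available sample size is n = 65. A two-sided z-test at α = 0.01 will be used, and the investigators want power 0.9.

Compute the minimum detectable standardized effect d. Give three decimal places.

Required noncentrality: δ = z_{0.005} + z_{0.10} = 2.576 + 1.282 = 3.857.
(Lower-tail contribution to power is negligible for δ > 0.)
δ = d·√n ⇒ d = δ/√n = 3.857/√65 = 0.4784.

d ≈ 0.478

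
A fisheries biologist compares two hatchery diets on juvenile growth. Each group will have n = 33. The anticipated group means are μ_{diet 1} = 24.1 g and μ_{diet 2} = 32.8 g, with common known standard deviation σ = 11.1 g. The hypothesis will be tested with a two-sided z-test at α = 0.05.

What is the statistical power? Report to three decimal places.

Power ≈ 0.889

Standardized effect: d = |μ_{diet 1} − μ_{diet 2}| / σ = |24.1 − 32.8| / 11.1 = 0.7838
Noncentrality parameter: δ = d·√(n/2) = 0.7838 × √(33/2) = 3.1837
Critical value for a two-sided test at α = 0.05: z_{α/2} = 1.960.
Power = Φ(δ − 1.960) + Φ(−δ − 1.960) = Φ(1.224) + Φ(-5.144) = 0.8895 + 0.0000 = 0.8895.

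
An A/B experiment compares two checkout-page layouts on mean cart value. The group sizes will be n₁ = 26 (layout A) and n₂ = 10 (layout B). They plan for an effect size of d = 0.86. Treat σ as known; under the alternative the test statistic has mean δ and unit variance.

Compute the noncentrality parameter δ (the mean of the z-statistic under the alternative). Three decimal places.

δ ≈ 2.311

δ = d / √(1/n₁ + 1/n₂) = 0.86 / √(1/26 + 1/10) = 2.3112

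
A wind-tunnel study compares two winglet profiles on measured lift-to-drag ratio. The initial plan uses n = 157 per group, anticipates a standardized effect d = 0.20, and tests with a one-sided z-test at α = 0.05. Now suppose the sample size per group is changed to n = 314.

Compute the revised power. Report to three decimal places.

Power ≈ 0.805

With n = 314 per group: δ = d·√(n/2) = 0.20 × √(314/2) = 2.5060. Critical value z_{0.05} = 1.645.
Revised power = Φ(δ − 1.645) = Φ(0.861) = 0.8054.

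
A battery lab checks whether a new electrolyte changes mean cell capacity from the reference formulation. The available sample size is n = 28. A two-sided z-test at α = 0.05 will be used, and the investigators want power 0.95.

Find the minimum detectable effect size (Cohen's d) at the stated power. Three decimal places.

Required noncentrality: δ = z_{0.025} + z_{0.05} = 1.960 + 1.645 = 3.605.
(The second rejection-region term Φ(−δ − z_{α/2}) is negligible and dropped.)
δ = d·√n ⇒ d = δ/√n = 3.605/√28 = 0.6812.

d ≈ 0.681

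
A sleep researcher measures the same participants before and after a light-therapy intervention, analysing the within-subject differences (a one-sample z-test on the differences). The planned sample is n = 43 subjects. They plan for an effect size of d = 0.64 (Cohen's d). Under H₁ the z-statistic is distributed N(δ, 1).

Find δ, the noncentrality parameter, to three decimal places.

The noncentrality parameter scales effect size by the design's sample-size factor: δ = d·√n = 0.64 × √43 = 4.1968

δ ≈ 4.197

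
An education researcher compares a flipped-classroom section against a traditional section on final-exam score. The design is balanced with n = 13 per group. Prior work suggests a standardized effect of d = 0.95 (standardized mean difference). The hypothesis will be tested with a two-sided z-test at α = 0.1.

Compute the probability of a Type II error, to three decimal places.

β ≈ 0.219

Noncentrality parameter: δ = d·√(n/2) = 0.95 × √(13/2) = 2.4220
Critical value for a two-sided test at α = 0.1: z_{α/2} = 1.645.
Power = Φ(δ − 1.645) + Φ(−δ − 1.645) = Φ(0.777) + Φ(-4.067) = 0.7815 + 0.0000 = 0.7815.
Type II error: β = 1 − power = 1 − 0.7815 = 0.2185.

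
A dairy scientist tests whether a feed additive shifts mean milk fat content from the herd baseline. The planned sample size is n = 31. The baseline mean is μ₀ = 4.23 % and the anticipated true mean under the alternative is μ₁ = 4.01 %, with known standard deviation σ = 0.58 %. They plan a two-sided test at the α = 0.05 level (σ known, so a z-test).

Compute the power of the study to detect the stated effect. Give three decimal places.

Standardized effect: d = |μ₁ − μ₀| / σ = |4.01 − 4.23| / 0.58 = 0.3793
Noncentrality parameter: δ = d·√n = 0.3793 × √31 = 2.1119
Two-sided α = 0.05 → critical value z_{0.025} = 1.960.
Power = Φ(δ − 1.960) + Φ(−δ − 1.960) = Φ(0.152) + Φ(-4.072) = 0.5604 + 0.0000 = 0.5604.

Power ≈ 0.560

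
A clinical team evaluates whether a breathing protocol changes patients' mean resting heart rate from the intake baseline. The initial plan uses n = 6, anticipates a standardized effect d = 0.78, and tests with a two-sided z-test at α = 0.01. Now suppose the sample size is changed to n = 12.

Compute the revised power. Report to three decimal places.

With n = 12: δ = d·√n = 0.78 × √12 = 2.7020. Critical value z_{0.005} = 2.576.
Revised power = Φ(δ − 2.576) + Φ(−δ − 2.576) = Φ(0.126) + Φ(-5.278) = 0.5502 + 0.0000 = 0.5502.

Power ≈ 0.550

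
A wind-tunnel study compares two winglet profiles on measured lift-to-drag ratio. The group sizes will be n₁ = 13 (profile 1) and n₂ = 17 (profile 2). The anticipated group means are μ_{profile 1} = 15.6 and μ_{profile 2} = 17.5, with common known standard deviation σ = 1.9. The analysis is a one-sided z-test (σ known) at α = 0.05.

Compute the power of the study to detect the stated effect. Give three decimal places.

Standardized effect: d = |μ_{profile 1} − μ_{profile 2}| / σ = |15.6 − 17.5| / 1.9 = 1.0000
Noncentrality parameter: δ = d / √(1/n₁ + 1/n₂) = 1.0000 / √(1/13 + 1/17) = 2.7142
One-sided α = 0.05 → critical value z_{0.05} = 1.645.
Power = P(Z > 1.645 − δ) = Φ(1.069) = 0.8575.

Power ≈ 0.858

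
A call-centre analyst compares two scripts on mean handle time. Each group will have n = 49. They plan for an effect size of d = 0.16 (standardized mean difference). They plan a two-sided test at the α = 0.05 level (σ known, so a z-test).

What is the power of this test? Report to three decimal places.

Power ≈ 0.124

Noncentrality parameter: δ = d·√(n/2) = 0.16 × √(49/2) = 0.7920
Two-sided α = 0.05 → critical value z_{0.025} = 1.960.
Power = Φ(δ − 1.960) + Φ(−δ − 1.960) = Φ(-1.168) + Φ(-2.752) = 0.1214 + 0.0030 = 0.1244.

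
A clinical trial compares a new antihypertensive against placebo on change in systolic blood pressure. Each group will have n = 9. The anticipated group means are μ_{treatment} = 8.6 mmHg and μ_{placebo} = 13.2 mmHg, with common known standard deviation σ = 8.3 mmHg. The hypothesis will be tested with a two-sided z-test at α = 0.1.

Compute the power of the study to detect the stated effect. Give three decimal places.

Standardized effect: d = |μ_{treatment} − μ_{placebo}| / σ = |8.6 − 13.2| / 8.3 = 0.5542
Noncentrality parameter: δ = d·√(n/2) = 0.5542 × √(9/2) = 1.1757
Two-sided α = 0.1 → critical value z_{0.05} = 1.645.
Power = Φ(δ − 1.645) + Φ(−δ − 1.645) = Φ(-0.469) + Φ(-2.821) = 0.3195 + 0.0024 = 0.3219.

Power ≈ 0.322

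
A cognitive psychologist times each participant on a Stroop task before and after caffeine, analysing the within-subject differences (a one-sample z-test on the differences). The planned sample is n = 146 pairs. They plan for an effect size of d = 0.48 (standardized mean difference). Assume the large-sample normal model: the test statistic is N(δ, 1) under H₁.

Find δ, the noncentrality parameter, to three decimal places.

δ = d·√n = 0.48 × √146 = 5.7999

δ ≈ 5.800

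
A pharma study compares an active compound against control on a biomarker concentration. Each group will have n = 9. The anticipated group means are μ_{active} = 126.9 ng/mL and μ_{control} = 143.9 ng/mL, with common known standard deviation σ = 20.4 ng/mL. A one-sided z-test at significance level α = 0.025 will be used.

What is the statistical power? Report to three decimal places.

Standardized effect: d = |μ_{active} − μ_{control}| / σ = |126.9 − 143.9| / 20.4 = 0.8333
Noncentrality parameter: λ = d·√(n/2) = 0.8333 × √(9/2) = 1.7678
One-sided α = 0.025 → critical value z_{0.025} = 1.960.
Power = P(Z > 1.960 − λ) = Φ(-0.192) = 0.4238.

Power ≈ 0.424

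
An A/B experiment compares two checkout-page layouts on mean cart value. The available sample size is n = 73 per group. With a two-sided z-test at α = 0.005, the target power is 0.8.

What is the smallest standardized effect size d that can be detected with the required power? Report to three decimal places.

Required noncentrality: δ = z_{0.0025} + z_{0.20} = 2.807 + 0.842 = 3.649.
(The second rejection-region term Φ(−δ − z_{α/2}) is negligible and dropped.)
δ = d·√(n/2) ⇒ d = δ/√(n/2) = 3.649/√(73/2) = 0.6039.

d ≈ 0.604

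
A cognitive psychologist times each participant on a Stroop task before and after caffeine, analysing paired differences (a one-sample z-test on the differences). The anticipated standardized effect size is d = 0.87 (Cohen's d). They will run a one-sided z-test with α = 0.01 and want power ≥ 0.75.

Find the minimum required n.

n = 12

Set Φ(δ − 2.326) = 0.75; then δ − 2.326 = Φ⁻¹(0.75) = 0.674, giving δ = 3.001.
δ = d·√n ⇒ n = (δ/d)² = (3.001 / 0.87)² = 11.90.
Round up to the next whole unit.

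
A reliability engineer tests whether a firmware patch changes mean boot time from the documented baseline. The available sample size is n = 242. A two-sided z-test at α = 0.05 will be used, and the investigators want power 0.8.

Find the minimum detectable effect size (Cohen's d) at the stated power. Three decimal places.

Required noncentrality: δ = z_{0.025} + z_{0.20} = 1.960 + 0.842 = 2.802.
(The second rejection-region term Φ(−δ − z_{α/2}) is negligible and dropped.)
δ = d·√n ⇒ d = δ/√n = 2.802/√242 = 0.1801.

d ≈ 0.180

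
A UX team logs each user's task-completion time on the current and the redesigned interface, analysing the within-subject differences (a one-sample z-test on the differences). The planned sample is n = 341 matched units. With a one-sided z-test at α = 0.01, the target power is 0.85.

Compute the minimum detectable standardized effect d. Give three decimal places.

d ≈ 0.182

Required noncentrality: δ = z_{0.01} + z_{0.15} = 2.326 + 1.036 = 3.363.
δ = d·√n ⇒ d = δ/√n = 3.363/√341 = 0.1821.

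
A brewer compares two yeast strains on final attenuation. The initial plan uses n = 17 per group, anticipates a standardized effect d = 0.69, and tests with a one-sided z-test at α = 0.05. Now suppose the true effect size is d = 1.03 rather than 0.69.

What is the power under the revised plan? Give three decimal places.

With d = 1.03: δ = d·√(n/2) = 1.03 × √(17/2) = 3.0029. Critical value z_{0.05} = 1.645.
Revised power = P(Z > 1.645 − δ) = Φ(1.358) = 0.9128.

Power ≈ 0.913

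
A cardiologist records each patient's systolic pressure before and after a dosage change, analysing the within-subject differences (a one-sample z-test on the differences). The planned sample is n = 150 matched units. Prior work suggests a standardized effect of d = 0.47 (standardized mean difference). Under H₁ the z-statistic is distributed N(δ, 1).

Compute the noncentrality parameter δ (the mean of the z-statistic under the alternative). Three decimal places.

The noncentrality parameter scales effect size by the design's sample-size factor: δ = d·√n = 0.47 × √150 = 5.7563

δ ≈ 5.756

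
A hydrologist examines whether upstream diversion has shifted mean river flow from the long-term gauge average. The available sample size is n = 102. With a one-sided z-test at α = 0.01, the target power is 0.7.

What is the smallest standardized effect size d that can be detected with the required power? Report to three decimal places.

d ≈ 0.282

Required noncentrality: δ = z_{0.01} + z_{0.30} = 2.326 + 0.524 = 2.851.
δ = d·√n ⇒ d = δ/√n = 2.851/√102 = 0.2823.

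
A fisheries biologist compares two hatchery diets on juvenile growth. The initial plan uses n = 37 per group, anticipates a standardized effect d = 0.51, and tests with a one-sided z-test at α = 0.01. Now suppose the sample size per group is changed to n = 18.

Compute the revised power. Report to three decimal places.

Power ≈ 0.213

With n = 18 per group: δ = d·√(n/2) = 0.51 × √(18/2) = 1.5300. Critical value z_{0.01} = 2.326.
Revised power = Φ(δ − 2.326) = Φ(-0.796) = 0.2129.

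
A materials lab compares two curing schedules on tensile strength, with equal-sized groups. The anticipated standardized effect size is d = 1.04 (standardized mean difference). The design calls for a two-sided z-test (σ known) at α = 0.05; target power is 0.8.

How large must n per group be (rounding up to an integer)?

Set Φ(δ − 1.960) = 0.8; then δ − 1.960 = Φ⁻¹(0.8) = 0.842, giving δ = 2.802.
(The Φ(−δ − z_{α/2}) term is vanishingly small for δ > 0 and is dropped in the standard sample-size formula.)
δ = d·√(n/2) ⇒ n = 2(δ/d)² = 2 × (2.802 / 1.04)² = 14.51.
Rounding up, n = 15 per group.

n = 15 per group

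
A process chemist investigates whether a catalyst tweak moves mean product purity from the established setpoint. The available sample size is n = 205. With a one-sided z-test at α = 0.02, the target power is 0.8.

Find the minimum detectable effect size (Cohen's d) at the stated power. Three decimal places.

d ≈ 0.202

Required noncentrality: δ = z_{0.02} + z_{0.20} = 2.054 + 0.842 = 2.895.
δ = d·√n ⇒ d = δ/√n = 2.895/√205 = 0.2022.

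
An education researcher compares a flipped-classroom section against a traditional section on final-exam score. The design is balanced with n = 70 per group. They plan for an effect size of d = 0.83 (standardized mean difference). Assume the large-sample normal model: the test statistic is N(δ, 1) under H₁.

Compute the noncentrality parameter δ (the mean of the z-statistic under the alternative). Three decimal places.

δ ≈ 4.910

δ = d·√(n/2) = 0.83 × √(70/2) = 4.9103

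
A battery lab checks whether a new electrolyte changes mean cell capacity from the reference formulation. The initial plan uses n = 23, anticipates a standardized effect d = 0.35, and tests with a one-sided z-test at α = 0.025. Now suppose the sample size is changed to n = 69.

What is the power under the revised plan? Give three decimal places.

Power ≈ 0.828

With n = 69: δ = d·√n = 0.35 × √69 = 2.9073. Critical value z_{0.025} = 1.960.
Revised power = Φ(δ − 1.960) = Φ(0.947) = 0.8283.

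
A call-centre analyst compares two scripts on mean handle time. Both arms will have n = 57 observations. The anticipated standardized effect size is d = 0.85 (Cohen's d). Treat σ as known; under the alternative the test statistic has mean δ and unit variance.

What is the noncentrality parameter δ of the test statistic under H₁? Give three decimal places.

δ = d·√(n/2) = 0.85 × √(57/2) = 4.5378

δ ≈ 4.538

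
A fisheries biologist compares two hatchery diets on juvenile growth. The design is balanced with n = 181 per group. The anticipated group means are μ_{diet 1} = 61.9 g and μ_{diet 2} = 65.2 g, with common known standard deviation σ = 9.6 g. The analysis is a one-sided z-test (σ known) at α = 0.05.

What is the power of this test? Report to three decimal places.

Power ≈ 0.948

Standardized effect: d = |μ_{diet 1} − μ_{diet 2}| / σ = |61.9 − 65.2| / 9.6 = 0.3438
Noncentrality parameter: δ = d·√(n/2) = 0.3438 × √(181/2) = 3.2701
One-sided α = 0.05 → critical value z_{0.05} = 1.645.
Power = Φ(δ − 1.645) = Φ(1.625) = 0.9479.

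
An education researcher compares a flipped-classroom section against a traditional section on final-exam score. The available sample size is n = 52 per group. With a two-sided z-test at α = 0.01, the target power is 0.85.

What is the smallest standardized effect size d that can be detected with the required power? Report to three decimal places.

d ≈ 0.708

Required noncentrality: δ = z_{0.005} + z_{0.15} = 2.576 + 1.036 = 3.612.
(Lower-tail contribution to power is negligible for δ > 0.)
δ = d·√(n/2) ⇒ d = δ/√(n/2) = 3.612/√(52/2) = 0.7084.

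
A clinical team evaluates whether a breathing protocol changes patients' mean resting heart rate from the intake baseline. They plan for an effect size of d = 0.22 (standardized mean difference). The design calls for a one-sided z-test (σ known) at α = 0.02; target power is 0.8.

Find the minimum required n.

n = 174

For power 0.8 need Φ(δ − z_{0.02}) = 0.8, so δ = z_{0.02} + z_{0.20} = 2.054 + 0.842 = 2.895.
δ = d·√n ⇒ n = (δ/d)² = (2.895 / 0.22)² = 173.21.
Rounding up, n = 174.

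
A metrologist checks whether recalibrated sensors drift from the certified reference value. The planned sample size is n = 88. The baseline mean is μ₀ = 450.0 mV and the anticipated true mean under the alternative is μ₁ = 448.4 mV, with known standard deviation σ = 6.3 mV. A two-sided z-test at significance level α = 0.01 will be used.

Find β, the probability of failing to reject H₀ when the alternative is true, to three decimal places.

Standardized effect: d = |μ₁ − μ₀| / σ = |448.4 − 450.0| / 6.3 = 0.2540
Noncentrality parameter: δ = d·√n = 0.2540 × √88 = 2.3824
Two-sided α = 0.01 → critical value z_{0.005} = 2.576.
Power = Φ(δ − 2.576) + Φ(−δ − 2.576) = Φ(-0.193) + Φ(-4.958) = 0.4233 + 0.0000 = 0.4233.
Type II error: β = 1 − power = 1 − 0.4233 = 0.5767.

β ≈ 0.577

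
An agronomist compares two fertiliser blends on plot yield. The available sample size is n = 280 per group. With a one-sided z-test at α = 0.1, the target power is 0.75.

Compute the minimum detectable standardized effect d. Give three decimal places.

Need Φ(δ − 1.282) = 0.75, so δ = 1.282 + 0.674 = 1.956.
δ = d·√(n/2) ⇒ d = δ/√(n/2) = 1.956/√(280/2) = 0.1653.

d ≈ 0.165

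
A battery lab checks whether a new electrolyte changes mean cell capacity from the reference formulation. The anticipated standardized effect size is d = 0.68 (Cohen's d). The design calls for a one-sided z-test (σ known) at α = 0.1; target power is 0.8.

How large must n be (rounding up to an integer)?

Set Φ(δ − 1.282) = 0.8; then δ − 1.282 = Φ⁻¹(0.8) = 0.842, giving δ = 2.123.
δ = d·√n ⇒ n = (δ/d)² = (2.123 / 0.68)² = 9.75.
Round up to the next whole unit.

n = 10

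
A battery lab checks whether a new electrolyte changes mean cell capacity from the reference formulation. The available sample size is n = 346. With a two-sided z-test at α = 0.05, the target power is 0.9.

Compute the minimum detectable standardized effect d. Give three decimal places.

d ≈ 0.174

Need Φ(δ − 1.960) = 0.9, so δ = 1.960 + 1.282 = 3.242.
(Lower-tail contribution to power is negligible for δ > 0.)
δ = d·√n ⇒ d = δ/√n = 3.242/√346 = 0.1743.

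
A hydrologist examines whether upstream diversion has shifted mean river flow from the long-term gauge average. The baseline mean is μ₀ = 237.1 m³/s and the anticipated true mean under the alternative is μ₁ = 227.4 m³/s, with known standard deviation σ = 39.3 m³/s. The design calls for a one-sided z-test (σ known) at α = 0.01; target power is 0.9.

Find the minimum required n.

n = 214

Standardized effect: d = |μ₁ − μ₀| / σ = |227.4 − 237.1| / 39.3 = 0.2468
For power 0.9 need Φ(δ − z_{0.01}) = 0.9, so δ = z_{0.01} + z_{0.10} = 2.326 + 1.282 = 3.608.
δ = d·√n ⇒ n = (δ/d)² = (3.608 / 0.2468)² = 213.67.
Rounding up, n = 214.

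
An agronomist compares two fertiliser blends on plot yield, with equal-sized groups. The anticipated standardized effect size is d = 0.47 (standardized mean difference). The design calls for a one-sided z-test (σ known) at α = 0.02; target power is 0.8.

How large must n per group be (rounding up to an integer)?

n = 76 per group

For power 0.8 need Φ(δ − z_{0.02}) = 0.8, so δ = z_{0.02} + z_{0.20} = 2.054 + 0.842 = 2.895.
δ = d·√(n/2) ⇒ n = 2(δ/d)² = 2 × (2.895 / 0.47)² = 75.90.
Rounding up, n = 76 per group.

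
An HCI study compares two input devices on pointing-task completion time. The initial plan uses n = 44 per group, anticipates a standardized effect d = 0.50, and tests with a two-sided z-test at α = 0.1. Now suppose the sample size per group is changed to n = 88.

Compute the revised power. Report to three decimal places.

Power ≈ 0.953

With n = 88 per group: δ = d·√(n/2) = 0.50 × √(88/2) = 3.3166. Critical value z_{0.05} = 1.645.
Revised power = Φ(δ − 1.645) + Φ(−δ − 1.645) = Φ(1.672) + Φ(-4.961) = 0.9527 + 0.0000 = 0.9527.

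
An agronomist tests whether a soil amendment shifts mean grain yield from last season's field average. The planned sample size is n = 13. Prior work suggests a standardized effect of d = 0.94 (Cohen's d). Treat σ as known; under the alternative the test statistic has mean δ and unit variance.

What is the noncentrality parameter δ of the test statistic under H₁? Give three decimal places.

δ ≈ 3.389

δ = d·√n = 0.94 × √13 = 3.3892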